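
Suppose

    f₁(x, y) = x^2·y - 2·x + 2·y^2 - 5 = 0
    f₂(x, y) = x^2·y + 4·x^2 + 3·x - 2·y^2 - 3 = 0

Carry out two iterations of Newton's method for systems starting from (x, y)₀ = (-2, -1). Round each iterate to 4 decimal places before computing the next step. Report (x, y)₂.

(-2.3196, -0.0120)

At (-2, -1): F = (-3.0000, 1.0000).
Jacobian J = [[2·x·y - 2, x^2 + 4·y], [2·x·y + 8·x + 3, x^2 - 4·y]].
At the point, J = [[2.0000, 0.0000], [-9.0000, 8.0000]] (det J = 16.0000).
Solving J·Δ = −F gives Δ = (1.5000, 1.5625).
Then the next iterate is (x, y)₁ = (-0.5000, 0.5625).
Round to (-0.5000, 0.5625) and repeat: F = (-3.226562, -3.992188), J = [[-2.5625, 2.5000], [-1.5625, -2.0000]].
Δ = (-1.8196, -0.5745), so (x, y)₂ = (-2.3196, -0.0120).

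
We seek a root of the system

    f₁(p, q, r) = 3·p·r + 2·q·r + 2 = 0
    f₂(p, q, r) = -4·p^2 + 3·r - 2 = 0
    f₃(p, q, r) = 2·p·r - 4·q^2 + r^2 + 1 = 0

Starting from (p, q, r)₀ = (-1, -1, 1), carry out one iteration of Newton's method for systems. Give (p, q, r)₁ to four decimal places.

(-0.5579, -0.6105, 0.8211)

At (-1, -1, 1): F = (-3.0000, -3.0000, -4.0000).
Jacobian J = [[3·r, 2·r, 3·p + 2·q], [-8·p, 0, 3], [2·r, -8·q, 2·p + 2·r]].
At the point, J = [[3.0000, 2.0000, -5.0000], [8.0000, 0.0000, 3.0000], [2.0000, 8.0000, 0.0000]] (det J = -380.0000).
Solving J·Δ = −F gives Δ = (0.4421, 0.3895, -0.1789).
Then the next iterate is (p, q, r)₁ = (-0.5579, -0.6105, 0.8211).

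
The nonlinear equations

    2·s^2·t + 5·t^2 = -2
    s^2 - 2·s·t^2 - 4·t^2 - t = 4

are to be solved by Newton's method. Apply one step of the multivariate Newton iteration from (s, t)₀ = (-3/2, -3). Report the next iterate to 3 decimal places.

At (-3/2, -3): F = (33.500, -7.750).
Jacobian J = [[4·s·t, 2·s^2 + 10·t], [2·s - 2·t^2, -4·s·t - 8·t - 1]].
At the point, J = [[18.000, -25.500], [-21.000, 5.000]] (det J = -445.500).
Solving J·Δ = −F gives Δ = (-0.068, 1.266).
Then the next iterate is (s, t)₁ = (-1.568, -1.734).

(-1.568, -1.734)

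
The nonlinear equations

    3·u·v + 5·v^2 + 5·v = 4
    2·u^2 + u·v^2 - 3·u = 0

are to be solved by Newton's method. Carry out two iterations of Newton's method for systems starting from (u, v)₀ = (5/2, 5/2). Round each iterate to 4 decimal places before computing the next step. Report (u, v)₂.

At (5/2, 5/2): F = (58.5000, 20.6250).
Jacobian J = [[3·v, 3·u + 10·v + 5], [4·u + v^2 - 3, 2·u·v]].
At the point, J = [[7.5000, 37.5000], [13.2500, 12.5000]] (det J = -403.1250).
Solving J·Δ = −F gives Δ = (-0.1047, -1.5391).
Then the next iterate is (u, v)₁ = (2.3953, 0.9609).
Round to (2.3953, 0.9609) and repeat: F = (12.326075, 6.500674), J = [[2.8827, 21.7949], [7.504529, 4.603288]].
Δ = (-0.5652, -0.4908), so (u, v)₂ = (1.8301, 0.4701).

(1.8301, 0.4701)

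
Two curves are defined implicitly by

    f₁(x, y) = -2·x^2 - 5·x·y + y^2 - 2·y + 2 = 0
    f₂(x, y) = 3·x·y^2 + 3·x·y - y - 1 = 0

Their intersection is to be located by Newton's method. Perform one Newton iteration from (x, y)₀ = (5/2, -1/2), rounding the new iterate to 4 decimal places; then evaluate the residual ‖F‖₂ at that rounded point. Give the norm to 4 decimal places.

245.6916

At (5/2, -1/2): F = (-3.0000, -2.3750).
Jacobian J = [[-4·x - 5·y, -5·x + 2·y - 2], [3·y^2 + 3·y, 6·x·y + 3·x - 1]].
At the point, J = [[-7.5000, -15.5000], [-0.7500, -1.0000]] (det J = -4.1250).
Solving J·Δ = −F gives Δ = (-8.1970, 3.7727).
Then the next iterate is (x, y)₁ = (-5.6970, 3.2727).
Re-evaluating at (-5.6970, 3.2727): F = (34.476407, -243.260687), so ‖F‖₂ = 245.6916.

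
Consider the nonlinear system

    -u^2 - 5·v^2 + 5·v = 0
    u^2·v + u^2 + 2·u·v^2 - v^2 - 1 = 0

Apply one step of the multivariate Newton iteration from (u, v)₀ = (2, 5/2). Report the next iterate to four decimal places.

At (2, 5/2): F = (-22.7500, 31.7500).
Jacobian J = [[-2·u, -10·v + 5], [2·u·v + 2·u + 2·v^2, u^2 + 4·u·v - 2·v]].
At the point, J = [[-4.0000, -20.0000], [26.5000, 19.0000]] (det J = 454.0000).
Solving J·Δ = −F gives Δ = (-0.4466, -1.0482).
Then the next iterate is (u, v)₁ = (1.5534, 1.4518).

(1.5534, 1.4518)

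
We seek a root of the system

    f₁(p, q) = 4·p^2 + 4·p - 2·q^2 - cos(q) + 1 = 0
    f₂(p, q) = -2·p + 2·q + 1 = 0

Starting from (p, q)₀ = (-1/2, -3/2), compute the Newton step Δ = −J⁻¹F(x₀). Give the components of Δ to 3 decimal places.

(0.414, 0.914)

At (-1/2, -3/2): F = (-4.57074, -1.000).
Jacobian J = [[8·p + 4, -4·q + sin(q)], [-2, 2]].
At the point, J = [[0.000, 5.00251], [-2.000, 2.000]] (det J = 10.00501).
Solving J·Δ = −F gives Δ = (0.414, 0.914).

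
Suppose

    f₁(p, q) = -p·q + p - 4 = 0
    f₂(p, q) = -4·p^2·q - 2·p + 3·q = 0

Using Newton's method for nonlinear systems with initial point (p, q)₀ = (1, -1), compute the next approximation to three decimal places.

At (1, -1): F = (-2.000, -1.000).
Jacobian J = [[-q + 1, -p], [-8·p·q - 2, -4·p^2 + 3]].
At the point, J = [[2.000, -1.000], [6.000, -1.000]] (det J = 4.000).
Solving J·Δ = −F gives Δ = (-0.250, -2.500).
Then the next iterate is (p, q)₁ = (0.750, -3.500).

(0.750, -3.500)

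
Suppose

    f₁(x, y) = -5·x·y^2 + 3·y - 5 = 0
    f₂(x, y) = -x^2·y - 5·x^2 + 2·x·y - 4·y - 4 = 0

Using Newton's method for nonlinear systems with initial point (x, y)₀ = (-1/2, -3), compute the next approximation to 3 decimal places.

At (-1/2, -3): F = (8.500, 10.500).
Jacobian J = [[-5·y^2, -10·x·y + 3], [-2·x·y - 10·x + 2·y, -x^2 + 2·x - 4]].
At the point, J = [[-45.000, -12.000], [-4.000, -5.250]] (det J = 188.250).
Solving J·Δ = −F gives Δ = (-0.432, 2.329).
Then the next iterate is (x, y)₁ = (-0.932, -0.671).

(-0.932, -0.671)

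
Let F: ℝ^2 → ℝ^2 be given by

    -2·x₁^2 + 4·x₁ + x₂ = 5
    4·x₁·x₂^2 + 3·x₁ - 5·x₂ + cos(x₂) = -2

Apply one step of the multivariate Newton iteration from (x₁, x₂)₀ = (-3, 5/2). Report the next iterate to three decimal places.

(-0.933, 1.929)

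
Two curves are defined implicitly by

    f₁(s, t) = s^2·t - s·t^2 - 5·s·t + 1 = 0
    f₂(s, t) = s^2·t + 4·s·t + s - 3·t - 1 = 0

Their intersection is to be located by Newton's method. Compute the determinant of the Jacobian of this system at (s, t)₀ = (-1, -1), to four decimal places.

J = [[2·s·t - t^2 - 5·t, s^2 - 2·s·t - 5·s], [2·s·t + 4·t + 1, s^2 + 4·s - 3]].
At the point, J = [[6.0000, 4.0000], [-1.0000, -6.0000]].
det J = -32.0000.

-32.0000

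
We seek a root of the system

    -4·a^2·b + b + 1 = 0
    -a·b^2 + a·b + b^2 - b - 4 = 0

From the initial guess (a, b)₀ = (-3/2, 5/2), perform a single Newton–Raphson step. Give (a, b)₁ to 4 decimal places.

(-0.9556, 2.1667)

At (-3/2, 5/2): F = (-19.0000, 5.3750).
Jacobian J = [[-8·a·b, -4·a^2 + 1], [-b^2 + b, -2·a·b + a + 2·b - 1]].
At the point, J = [[30.0000, -8.0000], [-3.7500, 10.0000]] (det J = 270.0000).
Solving J·Δ = −F gives Δ = (0.5444, -0.3333).
Then the next iterate is (a, b)₁ = (-0.9556, 2.1667).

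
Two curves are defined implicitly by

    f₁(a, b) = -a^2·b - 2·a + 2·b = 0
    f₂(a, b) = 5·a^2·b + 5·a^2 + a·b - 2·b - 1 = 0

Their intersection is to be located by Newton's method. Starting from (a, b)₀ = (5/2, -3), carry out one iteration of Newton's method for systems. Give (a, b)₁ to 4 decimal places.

(2.6610, -0.6840)

At (5/2, -3): F = (7.7500, -65.0000).
Jacobian J = [[-2·a·b - 2, -a^2 + 2], [10·a·b + 10·a + b, 5·a^2 + a - 2]].
At the point, J = [[13.0000, -4.2500], [-53.0000, 31.7500]] (det J = 187.5000).
Solving J·Δ = −F gives Δ = (0.1610, 2.3160).
Then the next iterate is (a, b)₁ = (2.6610, -0.6840).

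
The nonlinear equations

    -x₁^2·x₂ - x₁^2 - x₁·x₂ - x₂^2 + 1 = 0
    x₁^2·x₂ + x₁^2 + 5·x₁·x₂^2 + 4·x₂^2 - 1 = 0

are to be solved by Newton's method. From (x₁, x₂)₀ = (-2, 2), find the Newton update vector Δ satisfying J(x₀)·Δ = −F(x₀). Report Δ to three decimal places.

(0.934, -0.276)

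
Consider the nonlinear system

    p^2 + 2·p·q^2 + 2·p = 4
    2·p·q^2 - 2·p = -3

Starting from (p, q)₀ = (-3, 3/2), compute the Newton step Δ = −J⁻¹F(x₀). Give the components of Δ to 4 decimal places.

At (-3, 3/2): F = (-14.5000, -4.5000).
Jacobian J = [[2·p + 2·q^2 + 2, 4·p·q], [2·q^2 - 2, 4·p·q]].
At the point, J = [[0.5000, -18.0000], [2.5000, -18.0000]] (det J = 36.0000).
Solving J·Δ = −F gives Δ = (-5.0000, -0.9444).

(-5.0000, -0.9444)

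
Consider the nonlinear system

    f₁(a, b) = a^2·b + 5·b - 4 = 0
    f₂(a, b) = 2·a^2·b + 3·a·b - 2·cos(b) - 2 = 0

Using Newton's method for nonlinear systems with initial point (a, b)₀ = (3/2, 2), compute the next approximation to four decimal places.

At (3/2, 2): F = (10.5000, 16.832294).
Jacobian J = [[2·a·b, a^2 + 5], [4·a·b + 3·b, 2·a^2 + 3·a + 2·sin(b)]].
At the point, J = [[6.0000, 7.2500], [18.0000, 10.818595]] (det J = -65.588431).
Solving J·Δ = −F gives Δ = (-0.1287, -1.3418).
Then the next iterate is (a, b)₁ = (1.3713, 0.6582).

(1.3713, 0.6582)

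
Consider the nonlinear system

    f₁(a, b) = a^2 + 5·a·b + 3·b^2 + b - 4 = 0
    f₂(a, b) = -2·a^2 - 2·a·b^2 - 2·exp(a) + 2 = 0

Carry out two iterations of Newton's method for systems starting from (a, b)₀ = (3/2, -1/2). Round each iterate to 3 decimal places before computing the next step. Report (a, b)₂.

At (3/2, -1/2): F = (-5.250, -12.21338).
Jacobian J = [[2·a + 5·b, 5·a + 6·b + 1], [-4·a - 2·b^2 - 2·exp(a), -4·a·b]].
At the point, J = [[0.500, 5.500], [-15.46338, 3.000]] (det J = 86.54858).
Solving J·Δ = −F gives Δ = (-0.594, 1.009).
Then the next iterate is (a, b)₁ = (0.906, 0.509).
Round to (0.906, 0.509) and repeat: F = (0.41285, -5.05994), J = [[4.357, 8.584], [-9.09097, -1.84462]].
Δ = (-0.610, 0.261), so (a, b)₂ = (0.296, 0.770).

(0.296, 0.770)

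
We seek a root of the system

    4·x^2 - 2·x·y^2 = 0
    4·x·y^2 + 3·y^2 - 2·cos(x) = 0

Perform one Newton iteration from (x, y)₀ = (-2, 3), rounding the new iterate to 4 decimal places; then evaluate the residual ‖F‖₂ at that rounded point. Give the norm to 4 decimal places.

96.3120

At (-2, 3): F = (52.0000, -44.167706).
Jacobian J = [[8·x - 2·y^2, -4·x·y], [4·y^2 + 2·sin(x), 8·x·y + 6·y]].
At the point, J = [[-34.0000, 24.0000], [34.181405, -30.0000]] (det J = 199.646276).
Solving J·Δ = −F gives Δ = (2.5043, 1.3811).
Then the next iterate is (x, y)₁ = (0.5043, 4.3811).
Re-evaluating at (0.5043, 4.3811): F = (-18.341832, 94.549298), so ‖F‖₂ = 96.3120.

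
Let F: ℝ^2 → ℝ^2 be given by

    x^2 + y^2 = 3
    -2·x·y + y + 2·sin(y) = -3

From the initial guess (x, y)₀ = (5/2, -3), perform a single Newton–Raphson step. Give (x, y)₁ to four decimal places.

(0.0325, -3.0146)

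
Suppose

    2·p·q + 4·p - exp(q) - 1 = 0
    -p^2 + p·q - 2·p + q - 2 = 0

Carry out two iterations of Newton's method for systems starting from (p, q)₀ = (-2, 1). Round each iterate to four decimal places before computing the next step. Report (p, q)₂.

(0.9954, -0.9185)

At (-2, 1): F = (-15.718282, -3.0000).
Jacobian J = [[2·q + 4, 2·p - exp(q)], [-2·p + q - 2, p + 1]].
At the point, J = [[6.0000, -6.718282], [3.0000, -1.0000]] (det J = 14.154845).
Solving J·Δ = −F gives Δ = (0.3134, -2.0597).
Then the next iterate is (p, q)₁ = (-1.6866, -1.0597).
Round to (-1.6866, -1.0597) and repeat: F = (-4.518380, -0.743830), J = [[1.8806, -3.719760], [0.3135, -0.6866]].
Δ = (2.6820, 0.1412), so (p, q)₂ = (0.9954, -0.9185).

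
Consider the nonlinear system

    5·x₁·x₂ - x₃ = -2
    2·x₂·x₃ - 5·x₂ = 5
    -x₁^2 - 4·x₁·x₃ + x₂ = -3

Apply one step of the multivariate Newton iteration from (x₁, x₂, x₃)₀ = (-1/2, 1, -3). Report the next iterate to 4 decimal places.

(-0.7683, 0.1448, 0.2965)

At (-1/2, 1, -3): F = (2.5000, -16.0000, -2.2500).
Jacobian J = [[5·x₂, 5·x₁, -1], [0, 2·x₃ - 5, 2·x₂], [-2·x₁ - 4·x₃, 1, -4·x₁]].
At the point, J = [[5.0000, -2.5000, -1.0000], [0.0000, -11.0000, 2.0000], [13.0000, 1.0000, 2.0000]] (det J = -328.0000).
Solving J·Δ = −F gives Δ = (-0.2683, -0.8552, 3.2965).
Then the next iterate is (x₁, x₂, x₃)₁ = (-0.7683, 0.1448, 0.2965).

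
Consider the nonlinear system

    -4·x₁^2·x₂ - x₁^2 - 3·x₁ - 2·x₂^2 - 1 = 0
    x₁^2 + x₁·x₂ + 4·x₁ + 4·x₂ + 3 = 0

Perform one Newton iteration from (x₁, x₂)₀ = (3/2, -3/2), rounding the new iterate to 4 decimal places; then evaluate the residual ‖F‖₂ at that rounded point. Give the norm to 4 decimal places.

At (3/2, -3/2): F = (1.2500, 3.0000).
Jacobian J = [[-8·x₁·x₂ - 2·x₁ - 3, -4·x₁^2 - 4·x₂], [2·x₁ + x₂ + 4, x₁ + 4]].
At the point, J = [[12.0000, -3.0000], [5.5000, 5.5000]] (det J = 82.5000).
Solving J·Δ = −F gives Δ = (-0.1924, -0.3530).
Then the next iterate is (x₁, x₂)₁ = (1.3076, -1.8530).
Re-evaluating at (1.3076, -1.8530): F = (-0.826667, 0.105235), so ‖F‖₂ = 0.8333.

0.8333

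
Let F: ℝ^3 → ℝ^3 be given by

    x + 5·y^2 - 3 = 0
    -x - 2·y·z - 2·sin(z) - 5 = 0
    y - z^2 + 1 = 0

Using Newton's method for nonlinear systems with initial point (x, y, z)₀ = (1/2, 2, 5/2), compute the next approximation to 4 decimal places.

At (1/2, 2, 5/2): F = (17.5000, -16.696944, -3.2500).
Jacobian J = [[1, 10·y, 0], [-1, -2·z, -2·y - 2·cos(z)], [0, 1, -2·z]].
At the point, J = [[1.0000, 20.0000, 0.0000], [-1.0000, -5.0000, -2.397713], [0.0000, 1.0000, -5.0000]] (det J = -72.602287).
Solving J·Δ = −F gives Δ = (-14.2473, -0.1626, -0.6825).
Then the next iterate is (x, y, z)₁ = (-13.7473, 1.8374, 1.8175).

(-13.7473, 1.8374, 1.8175)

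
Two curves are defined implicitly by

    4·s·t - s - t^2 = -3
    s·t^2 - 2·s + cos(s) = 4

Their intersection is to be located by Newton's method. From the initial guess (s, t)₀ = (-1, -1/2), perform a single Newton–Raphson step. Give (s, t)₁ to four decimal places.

(-0.8916, 1.3082)

At (-1, -1/2): F = (5.7500, -1.709698).
Jacobian J = [[4·t - 1, 4·s - 2·t], [t^2 - sin(s) - 2, 2·s·t]].
At the point, J = [[-3.0000, -3.0000], [-0.908529, 1.0000]] (det J = -5.725587).
Solving J·Δ = −F gives Δ = (0.1084, 1.8082).
Then the next iterate is (s, t)₁ = (-0.8916, 1.3082).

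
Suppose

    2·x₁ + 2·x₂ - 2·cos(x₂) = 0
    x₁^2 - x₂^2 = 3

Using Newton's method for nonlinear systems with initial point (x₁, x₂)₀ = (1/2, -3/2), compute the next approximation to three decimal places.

(1.567, -0.189)

At (1/2, -3/2): F = (-2.14147, -5.000).
Jacobian J = [[2, 2·sin(x₂) + 2], [2·x₁, -2·x₂]].
At the point, J = [[2.000, 0.00501], [1.000, 3.000]] (det J = 5.99499).
Solving J·Δ = −F gives Δ = (1.067, 1.311).
Then the next iterate is (x₁, x₂)₁ = (1.567, -0.189).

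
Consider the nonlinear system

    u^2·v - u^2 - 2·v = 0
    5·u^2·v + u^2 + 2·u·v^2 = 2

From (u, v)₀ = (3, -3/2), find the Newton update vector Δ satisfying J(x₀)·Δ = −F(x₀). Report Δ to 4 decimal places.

(-1.2080, 0.1972)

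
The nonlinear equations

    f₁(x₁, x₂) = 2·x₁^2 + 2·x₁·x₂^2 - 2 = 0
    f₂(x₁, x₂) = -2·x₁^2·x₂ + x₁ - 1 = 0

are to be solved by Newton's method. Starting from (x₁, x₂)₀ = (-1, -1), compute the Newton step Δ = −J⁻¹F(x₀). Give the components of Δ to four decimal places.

(-0.2500, 0.3750)

At (-1, -1): F = (-2.0000, 0.0000).
Jacobian J = [[4·x₁ + 2·x₂^2, 4·x₁·x₂], [-4·x₁·x₂ + 1, -2·x₁^2]].
At the point, J = [[-2.0000, 4.0000], [-3.0000, -2.0000]] (det J = 16.0000).
Solving J·Δ = −F gives Δ = (-0.2500, 0.3750).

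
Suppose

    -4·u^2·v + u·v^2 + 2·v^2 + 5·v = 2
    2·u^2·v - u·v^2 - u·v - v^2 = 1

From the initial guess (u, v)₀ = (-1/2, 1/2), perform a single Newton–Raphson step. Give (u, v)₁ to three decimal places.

(-0.837, 0.570)

At (-1/2, 1/2): F = (0.375, -0.625).
Jacobian J = [[-8·u·v + v^2, -4·u^2 + 2·u·v + 4·v + 5], [4·u·v - v^2 - v, 2·u^2 - 2·u·v - u - 2·v]].
At the point, J = [[2.250, 5.500], [-1.750, 0.500]] (det J = 10.750).
Solving J·Δ = −F gives Δ = (-0.337, 0.070).
Then the next iterate is (u, v)₁ = (-0.837, 0.570).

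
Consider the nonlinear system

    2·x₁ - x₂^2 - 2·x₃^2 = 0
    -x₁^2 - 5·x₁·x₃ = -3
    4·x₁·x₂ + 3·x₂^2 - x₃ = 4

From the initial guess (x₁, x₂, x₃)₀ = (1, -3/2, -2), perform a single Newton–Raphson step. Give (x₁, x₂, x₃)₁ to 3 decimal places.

(0.145, -0.930, -0.969)

At (1, -3/2, -2): F = (-8.250, 12.000, -1.250).
Jacobian J = [[2, -2·x₂, -4·x₃], [-2·x₁ - 5·x₃, 0, -5·x₁], [4·x₂, 4·x₁ + 6·x₂, -1]].
At the point, J = [[2.000, 3.000, 8.000], [8.000, 0.000, -5.000], [-6.000, -5.000, -1.000]] (det J = -256.000).
Solving J·Δ = −F gives Δ = (-0.855, 0.570, 1.031).
Then the next iterate is (x₁, x₂, x₃)₁ = (0.145, -0.930, -0.969).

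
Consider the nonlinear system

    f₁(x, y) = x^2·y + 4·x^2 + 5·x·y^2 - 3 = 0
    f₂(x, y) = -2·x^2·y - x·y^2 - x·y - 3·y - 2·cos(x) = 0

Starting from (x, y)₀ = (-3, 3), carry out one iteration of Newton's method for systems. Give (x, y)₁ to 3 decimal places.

(-1.945, 2.113)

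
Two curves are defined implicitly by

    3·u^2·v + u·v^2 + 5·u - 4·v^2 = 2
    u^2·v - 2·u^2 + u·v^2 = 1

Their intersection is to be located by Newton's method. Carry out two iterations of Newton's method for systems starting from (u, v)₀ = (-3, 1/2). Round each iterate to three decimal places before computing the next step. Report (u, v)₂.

At (-3, 1/2): F = (-5.250, -15.250).
Jacobian J = [[6·u·v + v^2 + 5, 3·u^2 + 2·u·v - 8·v], [2·u·v - 4·u + v^2, u^2 + 2·u·v]].
At the point, J = [[-3.750, 20.000], [9.250, 6.000]] (det J = -207.500).
Solving J·Δ = −F gives Δ = (1.318, 0.510).
Then the next iterate is (u, v)₁ = (-1.682, 1.010).
Round to (-1.682, 1.010) and repeat: F = (-7.63396, -5.51664), J = [[-4.17282, -2.99027], [4.35046, -0.56852]].
Δ = (0.790, -3.656), so (u, v)₂ = (-0.892, -2.646).

(-0.892, -2.646)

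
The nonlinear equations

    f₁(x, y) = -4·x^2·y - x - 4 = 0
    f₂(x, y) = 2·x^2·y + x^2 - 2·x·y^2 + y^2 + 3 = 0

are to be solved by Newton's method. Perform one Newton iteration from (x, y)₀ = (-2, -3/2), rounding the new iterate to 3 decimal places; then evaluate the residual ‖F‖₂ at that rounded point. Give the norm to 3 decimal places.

5.681

At (-2, -3/2): F = (22.000, 6.250).
Jacobian J = [[-8·x·y - 1, -4·x^2], [4·x·y + 2·x - 2·y^2, 2·x^2 - 4·x·y + 2·y]].
At the point, J = [[-25.000, -16.000], [3.500, -7.000]] (det J = 231.000).
Solving J·Δ = −F gives Δ = (0.234, 1.010).
Then the next iterate is (x, y)₁ = (-1.766, -0.490).
Re-evaluating at (-1.766, -0.490): F = (3.87876, 4.15051), so ‖F‖₂ = 5.681.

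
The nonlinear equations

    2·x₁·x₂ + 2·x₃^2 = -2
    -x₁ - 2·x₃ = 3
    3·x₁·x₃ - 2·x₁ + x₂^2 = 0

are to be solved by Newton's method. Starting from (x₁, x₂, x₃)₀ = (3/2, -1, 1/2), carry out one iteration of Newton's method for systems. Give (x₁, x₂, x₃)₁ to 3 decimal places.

At (3/2, -1, 1/2): F = (-0.500, -5.500, 0.250).
Jacobian J = [[2·x₂, 2·x₁, 4·x₃], [-1, 0, -2], [3·x₃ - 2, 2·x₂, 3·x₁]].
At the point, J = [[-2.000, 3.000, 2.000], [-1.000, 0.000, -2.000], [-0.500, -2.000, 4.500]] (det J = 28.500).
Solving J·Δ = −F gives Δ = (-3.395, -1.395, -1.053).
Then the next iterate is (x₁, x₂, x₃)₁ = (-1.895, -2.395, -0.553).

(-1.895, -2.395, -0.553)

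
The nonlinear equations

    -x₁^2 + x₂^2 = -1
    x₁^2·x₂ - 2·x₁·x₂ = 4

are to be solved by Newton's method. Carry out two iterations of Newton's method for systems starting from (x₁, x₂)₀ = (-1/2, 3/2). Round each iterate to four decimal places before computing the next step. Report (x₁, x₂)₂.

At (-1/2, 3/2): F = (3.0000, -2.1250).
Jacobian J = [[-2·x₁, 2·x₂], [2·x₁·x₂ - 2·x₂, x₁^2 - 2·x₁]].
At the point, J = [[1.0000, 3.0000], [-4.5000, 1.2500]] (det J = 14.7500).
Solving J·Δ = −F gives Δ = (-0.6864, -0.7712).
Then the next iterate is (x₁, x₂)₁ = (-1.1864, 0.7288).
Round to (-1.1864, 0.7288) and repeat: F = (0.123604, -1.244885), J = [[2.3728, 1.4576], [-3.186897, 3.780345]].
Δ = (-0.1676, 0.1880), so (x₁, x₂)₂ = (-1.3540, 0.9168).

(-1.3540, 0.9168)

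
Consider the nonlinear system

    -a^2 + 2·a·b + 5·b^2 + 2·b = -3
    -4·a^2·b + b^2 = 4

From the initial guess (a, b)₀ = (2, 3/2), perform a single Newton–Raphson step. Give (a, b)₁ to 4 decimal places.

(1.4381, 0.5566)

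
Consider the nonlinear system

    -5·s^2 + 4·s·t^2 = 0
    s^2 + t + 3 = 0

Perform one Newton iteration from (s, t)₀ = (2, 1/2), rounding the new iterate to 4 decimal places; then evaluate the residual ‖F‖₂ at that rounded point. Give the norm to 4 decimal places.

2.3664

At (2, 1/2): F = (-18.0000, 7.5000).
Jacobian J = [[-10·s + 4·t^2, 8·s·t], [2·s, 1]].
At the point, J = [[-19.0000, 8.0000], [4.0000, 1.0000]] (det J = -51.0000).
Solving J·Δ = −F gives Δ = (-1.5294, -1.3824).
Then the next iterate is (s, t)₁ = (0.4706, -0.8824).
Re-evaluating at (0.4706, -0.8824): F = (0.358371, 2.339064), so ‖F‖₂ = 2.3664.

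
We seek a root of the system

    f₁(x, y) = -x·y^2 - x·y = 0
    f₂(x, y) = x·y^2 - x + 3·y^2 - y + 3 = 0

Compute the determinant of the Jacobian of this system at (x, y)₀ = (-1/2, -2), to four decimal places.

26.5000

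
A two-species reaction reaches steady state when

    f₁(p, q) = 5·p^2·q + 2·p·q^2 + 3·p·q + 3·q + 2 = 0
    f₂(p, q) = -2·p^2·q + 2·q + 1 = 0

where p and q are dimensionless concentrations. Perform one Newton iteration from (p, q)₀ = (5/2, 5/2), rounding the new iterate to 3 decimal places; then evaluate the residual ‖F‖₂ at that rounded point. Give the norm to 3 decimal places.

At (5/2, 5/2): F = (137.625, -25.250).
Jacobian J = [[10·p·q + 2·q^2 + 3·q, 5·p^2 + 4·p·q + 3·p + 3], [-4·p·q, -2·p^2 + 2]].
At the point, J = [[82.500, 66.750], [-25.000, -10.500]] (det J = 802.500).
Solving J·Δ = −F gives Δ = (-0.300, -1.692).
Then the next iterate is (p, q)₁ = (2.200, 0.808).
Re-evaluating at (2.200, 0.808): F = (32.18300, -5.20544), so ‖F‖₂ = 32.601.

32.601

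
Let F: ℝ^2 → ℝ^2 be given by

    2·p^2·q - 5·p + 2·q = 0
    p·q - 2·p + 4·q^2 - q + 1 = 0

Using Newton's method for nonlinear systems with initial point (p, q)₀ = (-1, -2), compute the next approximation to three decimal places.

(-2.000, -0.500)

At (-1, -2): F = (-3.000, 23.000).
Jacobian J = [[4·p·q - 5, 2·p^2 + 2], [q - 2, p + 8·q - 1]].
At the point, J = [[3.000, 4.000], [-4.000, -18.000]] (det J = -38.000).
Solving J·Δ = −F gives Δ = (-1.000, 1.500).
Then the next iterate is (p, q)₁ = (-2.000, -0.500).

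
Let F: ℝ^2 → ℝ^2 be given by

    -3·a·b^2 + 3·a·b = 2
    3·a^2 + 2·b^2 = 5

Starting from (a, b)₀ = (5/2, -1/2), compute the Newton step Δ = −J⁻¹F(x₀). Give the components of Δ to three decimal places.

(-0.900, 0.373)

At (5/2, -1/2): F = (-7.625, 14.250).
Jacobian J = [[-3·b^2 + 3·b, -6·a·b + 3·a], [6·a, 4·b]].
At the point, J = [[-2.250, 15.000], [15.000, -2.000]] (det J = -220.500).
Solving J·Δ = −F gives Δ = (-0.900, 0.373).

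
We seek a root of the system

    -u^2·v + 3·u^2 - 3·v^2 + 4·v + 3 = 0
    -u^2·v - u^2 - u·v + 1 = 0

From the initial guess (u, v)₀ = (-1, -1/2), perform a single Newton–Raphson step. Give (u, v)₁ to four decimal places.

(-1.0000, -1.1250)

At (-1, -1/2): F = (3.7500, 0.0000).
Jacobian J = [[-2·u·v + 6·u, -u^2 - 6·v + 4], [-2·u·v - 2·u - v, -u^2 - u]].
At the point, J = [[-7.0000, 6.0000], [1.5000, 0.0000]] (det J = -9.0000).
Solving J·Δ = −F gives Δ = (0.0000, -0.6250).
Then the next iterate is (u, v)₁ = (-1.0000, -1.1250).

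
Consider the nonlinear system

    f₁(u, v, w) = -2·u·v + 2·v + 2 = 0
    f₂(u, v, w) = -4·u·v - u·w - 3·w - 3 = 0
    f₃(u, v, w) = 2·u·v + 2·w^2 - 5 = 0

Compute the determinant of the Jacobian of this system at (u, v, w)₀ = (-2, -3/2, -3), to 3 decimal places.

366.000

J = [[-2·v, -2·u + 2, 0], [-4·v - w, -4·u, -u - 3], [2·v, 2·u, 4·w]].
At the point, J = [[3.000, 6.000, 0.000], [9.000, 8.000, -1.000], [-3.000, -4.000, -12.000]].
det J = 366.000.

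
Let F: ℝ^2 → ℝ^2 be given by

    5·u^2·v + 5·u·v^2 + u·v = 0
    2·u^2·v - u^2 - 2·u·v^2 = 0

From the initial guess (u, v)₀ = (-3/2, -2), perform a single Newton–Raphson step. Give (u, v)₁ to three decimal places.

(-0.965, -1.401)

At (-3/2, -2): F = (-49.500, 0.750).
Jacobian J = [[10·u·v + 5·v^2 + v, 5·u^2 + 10·u·v + u], [4·u·v - 2·u - 2·v^2, 2·u^2 - 4·u·v]].
At the point, J = [[48.000, 39.750], [7.000, -7.500]] (det J = -638.250).
Solving J·Δ = −F gives Δ = (0.535, 0.599).
Then the next iterate is (u, v)₁ = (-0.965, -1.401).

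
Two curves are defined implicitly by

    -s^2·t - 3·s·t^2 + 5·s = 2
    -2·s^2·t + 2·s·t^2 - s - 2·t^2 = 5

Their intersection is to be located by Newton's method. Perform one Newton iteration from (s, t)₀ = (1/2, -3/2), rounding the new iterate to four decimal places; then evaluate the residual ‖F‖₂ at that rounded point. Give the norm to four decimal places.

At (1/2, -3/2): F = (-2.5000, -7.0000).
Jacobian J = [[-2·s·t - 3·t^2 + 5, -s^2 - 6·s·t], [-4·s·t + 2·t^2 - 1, -2·s^2 + 4·s·t - 4·t]].
At the point, J = [[-0.2500, 4.2500], [6.5000, 2.5000]] (det J = -28.2500).
Solving J·Δ = −F gives Δ = (0.8319, 0.6372).
Then the next iterate is (s, t)₁ = (1.3319, -0.8628).
Re-evaluating at (1.3319, -0.8628): F = (3.215576, -2.776610), so ‖F‖₂ = 4.2485.

4.2485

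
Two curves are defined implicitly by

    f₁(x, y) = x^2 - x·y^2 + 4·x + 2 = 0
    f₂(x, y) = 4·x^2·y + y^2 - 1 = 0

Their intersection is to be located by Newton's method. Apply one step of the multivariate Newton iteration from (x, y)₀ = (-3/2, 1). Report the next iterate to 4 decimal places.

(-0.6736, 1.0833)

At (-3/2, 1): F = (-0.2500, 9.0000).
Jacobian J = [[2·x - y^2 + 4, -2·x·y], [8·x·y, 4·x^2 + 2·y]].
At the point, J = [[0.0000, 3.0000], [-12.0000, 11.0000]] (det J = 36.0000).
Solving J·Δ = −F gives Δ = (0.8264, 0.0833).
Then the next iterate is (x, y)₁ = (-0.6736, 1.0833).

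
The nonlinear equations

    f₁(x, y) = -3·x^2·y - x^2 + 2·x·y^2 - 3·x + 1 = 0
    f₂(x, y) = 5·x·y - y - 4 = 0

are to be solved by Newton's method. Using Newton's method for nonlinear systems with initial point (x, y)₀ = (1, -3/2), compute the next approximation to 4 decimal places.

(-0.9701, -2.6940)

At (1, -3/2): F = (6.0000, -10.0000).
Jacobian J = [[-6·x·y - 2·x + 2·y^2 - 3, -3·x^2 + 4·x·y], [5·y, 5·x - 1]].
At the point, J = [[8.5000, -9.0000], [-7.5000, 4.0000]] (det J = -33.5000).
Solving J·Δ = −F gives Δ = (-1.9701, -1.1940).
Then the next iterate is (x, y)₁ = (-0.9701, -2.6940).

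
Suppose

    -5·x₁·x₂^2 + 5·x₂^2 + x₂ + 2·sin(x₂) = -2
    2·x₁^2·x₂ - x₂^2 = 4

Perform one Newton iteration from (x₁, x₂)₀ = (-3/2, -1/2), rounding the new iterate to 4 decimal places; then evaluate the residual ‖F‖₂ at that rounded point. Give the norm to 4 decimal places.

4.4679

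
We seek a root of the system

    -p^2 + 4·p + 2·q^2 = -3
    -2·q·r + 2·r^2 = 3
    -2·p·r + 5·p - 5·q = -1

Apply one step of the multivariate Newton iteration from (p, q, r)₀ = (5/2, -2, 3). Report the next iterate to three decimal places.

(32.806, -3.944, 0.583)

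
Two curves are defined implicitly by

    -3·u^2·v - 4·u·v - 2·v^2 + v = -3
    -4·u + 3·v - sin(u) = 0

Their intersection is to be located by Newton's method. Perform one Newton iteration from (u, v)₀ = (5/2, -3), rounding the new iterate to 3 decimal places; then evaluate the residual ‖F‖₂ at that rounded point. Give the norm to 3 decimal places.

At (5/2, -3): F = (68.250, -19.59847).
Jacobian J = [[-6·u·v - 4·v, -3·u^2 - 4·u - 4·v + 1], [-cos(u) - 4, 3]].
At the point, J = [[57.000, -15.750], [-3.19886, 3.000]] (det J = 120.61801).
Solving J·Δ = −F gives Δ = (0.862, 7.452).
Then the next iterate is (u, v)₁ = (3.362, 4.452).
Re-evaluating at (3.362, 4.452): F = (-243.02256, 0.12663), so ‖F‖₂ = 243.023.

243.023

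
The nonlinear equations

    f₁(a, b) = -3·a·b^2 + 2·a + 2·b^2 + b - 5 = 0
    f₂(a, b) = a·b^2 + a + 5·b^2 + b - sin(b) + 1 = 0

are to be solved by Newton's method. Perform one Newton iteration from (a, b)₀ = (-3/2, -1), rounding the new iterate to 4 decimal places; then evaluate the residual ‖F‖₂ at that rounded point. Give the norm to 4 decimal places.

0.7914

At (-3/2, -1): F = (-2.5000, 2.841471).
Jacobian J = [[-3·b^2 + 2, -6·a·b + 4·b + 1], [b^2 + 1, 2·a·b + 10·b - cos(b) + 1]].
At the point, J = [[-1.0000, -12.0000], [2.0000, -6.540302]] (det J = 30.540302).
Solving J·Δ = −F gives Δ = (-1.6519, -0.0707).
Then the next iterate is (a, b)₁ = (-3.1519, -1.0707).
Re-evaluating at (-3.1519, -1.0707): F = (0.758297, -0.226405), so ‖F‖₂ = 0.7914.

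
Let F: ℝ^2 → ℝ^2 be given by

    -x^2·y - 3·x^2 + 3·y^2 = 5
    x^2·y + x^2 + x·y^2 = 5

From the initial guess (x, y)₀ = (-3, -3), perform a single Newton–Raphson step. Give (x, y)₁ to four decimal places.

At (-3, -3): F = (22.0000, -50.0000).
Jacobian J = [[-2·x·y - 6·x, -x^2 + 6·y], [2·x·y + 2·x + y^2, x^2 + 2·x·y]].
At the point, J = [[0.0000, -27.0000], [21.0000, 27.0000]] (det J = 567.0000).
Solving J·Δ = −F gives Δ = (1.3333, 0.8148).
Then the next iterate is (x, y)₁ = (-1.6667, -2.1852).

(-1.6667, -2.1852)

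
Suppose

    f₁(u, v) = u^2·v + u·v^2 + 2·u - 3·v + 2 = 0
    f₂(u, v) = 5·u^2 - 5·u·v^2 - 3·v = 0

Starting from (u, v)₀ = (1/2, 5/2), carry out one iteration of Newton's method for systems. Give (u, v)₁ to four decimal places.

(0.5355, 1.0285)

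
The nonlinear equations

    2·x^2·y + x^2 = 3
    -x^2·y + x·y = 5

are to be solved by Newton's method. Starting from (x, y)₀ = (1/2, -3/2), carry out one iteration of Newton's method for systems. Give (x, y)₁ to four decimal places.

(4.1250, 20.0000)

At (1/2, -3/2): F = (-3.5000, -5.3750).
Jacobian J = [[4·x·y + 2·x, 2·x^2], [-2·x·y + y, -x^2 + x]].
At the point, J = [[-2.0000, 0.5000], [0.0000, 0.2500]] (det J = -0.5000).
Solving J·Δ = −F gives Δ = (3.6250, 21.5000).
Then the next iterate is (x, y)₁ = (4.1250, 20.0000).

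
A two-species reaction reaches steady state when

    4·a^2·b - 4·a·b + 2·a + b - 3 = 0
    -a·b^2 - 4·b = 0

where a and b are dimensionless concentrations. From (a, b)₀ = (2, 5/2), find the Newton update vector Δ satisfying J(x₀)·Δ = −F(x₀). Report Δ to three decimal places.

(-0.323, -1.463)

At (2, 5/2): F = (23.500, -22.500).
Jacobian J = [[8·a·b - 4·b + 2, 4·a^2 - 4·a + 1], [-b^2, -2·a·b - 4]].
At the point, J = [[32.000, 9.000], [-6.250, -14.000]] (det J = -391.750).
Solving J·Δ = −F gives Δ = (-0.323, -1.463).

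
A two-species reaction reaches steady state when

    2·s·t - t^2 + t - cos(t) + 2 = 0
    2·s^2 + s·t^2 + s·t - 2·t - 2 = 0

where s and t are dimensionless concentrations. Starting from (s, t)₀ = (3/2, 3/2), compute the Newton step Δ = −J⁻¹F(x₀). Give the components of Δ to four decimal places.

(1.6694, -5.3505)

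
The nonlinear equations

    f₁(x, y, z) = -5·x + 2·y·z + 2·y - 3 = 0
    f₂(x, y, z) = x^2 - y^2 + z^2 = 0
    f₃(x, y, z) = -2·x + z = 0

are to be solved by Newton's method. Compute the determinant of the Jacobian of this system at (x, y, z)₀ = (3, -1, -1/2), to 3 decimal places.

J = [[-5, 2·z + 2, 2·y], [2·x, -2·y, 2·z], [-2, 0, 1]].
At the point, J = [[-5.000, 1.000, -2.000], [6.000, 2.000, -1.000], [-2.000, 0.000, 1.000]].
det J = -22.000.

-22.000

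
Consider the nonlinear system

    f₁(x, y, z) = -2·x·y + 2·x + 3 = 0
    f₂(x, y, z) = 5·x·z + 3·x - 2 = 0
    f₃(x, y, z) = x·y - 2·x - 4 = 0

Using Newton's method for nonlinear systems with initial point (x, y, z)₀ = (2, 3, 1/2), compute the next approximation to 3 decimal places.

At (2, 3, 1/2): F = (-5.000, 9.000, -2.000).
Jacobian J = [[-2·y + 2, -2·x, 0], [5·z + 3, 0, 5·x], [y - 2, x, 0]].
At the point, J = [[-4.000, -4.000, 0.000], [5.500, 0.000, 10.000], [1.000, 2.000, 0.000]] (det J = 40.000).
Solving J·Δ = −F gives Δ = (-4.500, 3.250, 1.575).
Then the next iterate is (x, y, z)₁ = (-2.500, 6.250, 2.075).

(-2.500, 6.250, 2.075)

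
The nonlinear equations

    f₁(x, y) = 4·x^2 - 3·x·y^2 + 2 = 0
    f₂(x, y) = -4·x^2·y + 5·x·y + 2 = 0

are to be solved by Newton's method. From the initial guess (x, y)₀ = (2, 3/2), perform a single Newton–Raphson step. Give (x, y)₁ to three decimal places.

(1.566, 1.527)

At (2, 3/2): F = (4.500, -7.000).
Jacobian J = [[8·x - 3·y^2, -6·x·y], [-8·x·y + 5·y, -4·x^2 + 5·x]].
At the point, J = [[9.250, -18.000], [-16.500, -6.000]] (det J = -352.500).
Solving J·Δ = −F gives Δ = (-0.434, 0.027).
Then the next iterate is (x, y)₁ = (1.566, 1.527).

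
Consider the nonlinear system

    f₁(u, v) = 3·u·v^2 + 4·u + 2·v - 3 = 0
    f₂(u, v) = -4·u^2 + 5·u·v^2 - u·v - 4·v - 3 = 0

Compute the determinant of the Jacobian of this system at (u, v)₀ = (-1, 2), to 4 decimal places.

-108.0000

J = [[3·v^2 + 4, 6·u·v + 2], [-8·u + 5·v^2 - v, 10·u·v - u - 4]].
At the point, J = [[16.0000, -10.0000], [26.0000, -23.0000]].
det J = -108.0000.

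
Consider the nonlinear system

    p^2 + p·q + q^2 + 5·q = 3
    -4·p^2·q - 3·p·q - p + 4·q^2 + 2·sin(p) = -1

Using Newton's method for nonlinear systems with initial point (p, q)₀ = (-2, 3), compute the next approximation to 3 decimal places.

(-1.422, 0.953)

At (-2, 3): F = (19.000, 7.18141).
Jacobian J = [[2·p + q, p + 2·q + 5], [-8·p·q - 3·q + 2·cos(p) - 1, -4·p^2 - 3·p + 8·q]].
At the point, J = [[-1.000, 9.000], [37.16771, 14.000]] (det J = -348.50936).
Solving J·Δ = −F gives Δ = (0.578, -2.047).
Then the next iterate is (p, q)₁ = (-1.422, 0.953).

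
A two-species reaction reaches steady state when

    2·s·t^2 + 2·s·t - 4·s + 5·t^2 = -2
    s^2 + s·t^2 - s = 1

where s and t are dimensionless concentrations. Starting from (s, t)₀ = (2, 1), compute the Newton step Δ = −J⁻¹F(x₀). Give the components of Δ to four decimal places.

At (2, 1): F = (7.0000, 3.0000).
Jacobian J = [[2·t^2 + 2·t - 4, 4·s·t + 2·s + 10·t], [2·s + t^2 - 1, 2·s·t]].
At the point, J = [[0.0000, 22.0000], [4.0000, 4.0000]] (det J = -88.0000).
Solving J·Δ = −F gives Δ = (-0.4318, -0.3182).

(-0.4318, -0.3182)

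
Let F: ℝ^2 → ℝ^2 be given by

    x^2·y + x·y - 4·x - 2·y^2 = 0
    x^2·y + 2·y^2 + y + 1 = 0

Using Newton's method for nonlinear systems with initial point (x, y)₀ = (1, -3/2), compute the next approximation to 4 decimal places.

(0.5517, -0.5388)

At (1, -3/2): F = (-11.5000, 2.5000).
Jacobian J = [[2·x·y + y - 4, x^2 + x - 4·y], [2·x·y, x^2 + 4·y + 1]].
At the point, J = [[-8.5000, 8.0000], [-3.0000, -4.0000]] (det J = 58.0000).
Solving J·Δ = −F gives Δ = (-0.4483, 0.9612).
Then the next iterate is (x, y)₁ = (0.5517, -0.5388).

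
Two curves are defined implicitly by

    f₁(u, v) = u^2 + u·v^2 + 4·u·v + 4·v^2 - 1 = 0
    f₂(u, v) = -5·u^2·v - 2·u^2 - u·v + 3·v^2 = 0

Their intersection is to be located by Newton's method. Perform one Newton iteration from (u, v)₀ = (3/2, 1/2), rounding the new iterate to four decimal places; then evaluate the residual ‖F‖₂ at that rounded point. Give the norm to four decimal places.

3.2241

At (3/2, 1/2): F = (5.6250, -10.1250).
Jacobian J = [[2·u + v^2 + 4·v, 2·u·v + 4·u + 8·v], [-10·u·v - 4·u - v, -5·u^2 - u + 6·v]].
At the point, J = [[5.2500, 11.5000], [-14.0000, -9.7500]] (det J = 109.8125).
Solving J·Δ = −F gives Δ = (-0.5609, -0.2331).
Then the next iterate is (u, v)₁ = (0.9391, 0.2669).
Re-evaluating at (0.9391, 0.2669): F = (1.236332, -2.977664), so ‖F‖₂ = 3.2241.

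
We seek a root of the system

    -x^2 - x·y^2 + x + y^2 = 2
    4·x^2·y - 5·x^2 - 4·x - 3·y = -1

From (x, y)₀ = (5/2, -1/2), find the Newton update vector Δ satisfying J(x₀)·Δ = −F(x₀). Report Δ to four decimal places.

(-1.6536, -0.6018)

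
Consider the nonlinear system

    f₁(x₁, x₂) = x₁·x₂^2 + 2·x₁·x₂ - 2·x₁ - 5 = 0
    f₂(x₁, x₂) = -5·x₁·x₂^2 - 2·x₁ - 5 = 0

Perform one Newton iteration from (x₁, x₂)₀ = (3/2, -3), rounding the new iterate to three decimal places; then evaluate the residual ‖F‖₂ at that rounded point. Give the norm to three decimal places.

84.583

At (3/2, -3): F = (-3.500, -75.500).
Jacobian J = [[x₂^2 + 2·x₂ - 2, 2·x₁·x₂ + 2·x₁], [-5·x₂^2 - 2, -10·x₁·x₂]].
At the point, J = [[1.000, -6.000], [-47.000, 45.000]] (det J = -237.000).
Solving J·Δ = −F gives Δ = (-2.576, -1.013).
Then the next iterate is (x₁, x₂)₁ = (-1.076, -4.013).
Re-evaluating at (-1.076, -4.013): F = (-11.54011, 83.79243), so ‖F‖₂ = 84.583.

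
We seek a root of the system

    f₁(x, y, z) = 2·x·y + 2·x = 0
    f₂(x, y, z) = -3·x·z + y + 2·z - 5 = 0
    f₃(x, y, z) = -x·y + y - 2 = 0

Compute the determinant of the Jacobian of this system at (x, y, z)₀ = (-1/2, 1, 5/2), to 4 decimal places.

J = [[2·y + 2, 2·x, 0], [-3·z, 1, -3·x + 2], [-y, -x + 1, 0]].
At the point, J = [[4.0000, -1.0000, 0.0000], [-7.5000, 1.0000, 3.5000], [-1.0000, 1.5000, 0.0000]].
det J = -17.5000.

-17.5000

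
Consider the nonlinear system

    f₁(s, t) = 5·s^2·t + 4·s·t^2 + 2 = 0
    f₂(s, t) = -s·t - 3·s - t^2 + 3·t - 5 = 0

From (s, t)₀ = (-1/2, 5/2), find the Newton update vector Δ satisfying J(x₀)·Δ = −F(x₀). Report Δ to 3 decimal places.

(0.035, -0.793)

At (-1/2, 5/2): F = (-7.375, -1.000).
Jacobian J = [[10·s·t + 4·t^2, 5·s^2 + 8·s·t], [-t - 3, -s - 2·t + 3]].
At the point, J = [[12.500, -8.750], [-5.500, -1.500]] (det J = -66.875).
Solving J·Δ = −F gives Δ = (0.035, -0.793).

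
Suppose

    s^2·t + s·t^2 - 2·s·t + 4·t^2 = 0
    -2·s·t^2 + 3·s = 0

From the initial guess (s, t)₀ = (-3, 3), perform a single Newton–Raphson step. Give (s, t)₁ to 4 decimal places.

(1.4400, 3.6000)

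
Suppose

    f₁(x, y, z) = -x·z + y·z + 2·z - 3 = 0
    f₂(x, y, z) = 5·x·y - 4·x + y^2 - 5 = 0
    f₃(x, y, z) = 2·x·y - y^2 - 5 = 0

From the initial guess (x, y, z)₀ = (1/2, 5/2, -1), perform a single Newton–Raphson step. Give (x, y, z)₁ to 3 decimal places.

At (1/2, 5/2, -1): F = (-7.000, 5.500, -8.750).
Jacobian J = [[-z, z, -x + y + 2], [5·y - 4, 5·x + 2·y, 0], [2·y, 2·x - 2·y, 0]].
At the point, J = [[1.000, -1.000, 4.000], [8.500, 7.500, 0.000], [5.000, -4.000, 0.000]] (det J = -286.000).
Solving J·Δ = −F gives Δ = (0.610, -1.425, 1.241).
Then the next iterate is (x, y, z)₁ = (1.110, 1.075, 0.241).

(1.110, 1.075, 0.241)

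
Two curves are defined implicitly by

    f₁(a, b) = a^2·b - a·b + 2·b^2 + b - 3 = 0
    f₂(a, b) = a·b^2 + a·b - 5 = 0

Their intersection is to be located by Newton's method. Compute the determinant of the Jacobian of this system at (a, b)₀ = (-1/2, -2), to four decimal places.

J = [[2·a·b - b, a^2 - a + 4·b + 1], [b^2 + b, 2·a·b + a]].
At the point, J = [[4.0000, -6.2500], [2.0000, 1.5000]].
det J = 18.5000.

18.5000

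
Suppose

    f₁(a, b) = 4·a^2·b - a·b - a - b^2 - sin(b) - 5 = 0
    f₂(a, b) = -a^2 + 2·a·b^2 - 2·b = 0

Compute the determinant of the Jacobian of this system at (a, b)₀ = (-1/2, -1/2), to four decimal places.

J = [[8·a·b - b - 1, 4·a^2 - a - 2·b - cos(b)], [-2·a + 2·b^2, 4·a·b - 2]].
At the point, J = [[1.5000, 1.622417], [1.5000, -1.0000]].
det J = -3.9336.

-3.9336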